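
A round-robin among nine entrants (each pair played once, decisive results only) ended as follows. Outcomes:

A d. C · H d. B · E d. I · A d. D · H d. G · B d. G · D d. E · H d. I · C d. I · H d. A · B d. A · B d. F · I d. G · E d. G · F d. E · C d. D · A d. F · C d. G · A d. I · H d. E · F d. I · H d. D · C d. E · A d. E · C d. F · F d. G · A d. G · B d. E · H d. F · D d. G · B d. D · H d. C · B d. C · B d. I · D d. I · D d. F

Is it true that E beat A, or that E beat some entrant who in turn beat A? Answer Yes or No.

E did not beat A directly.
E beat G, I, but each of them lost to A. No two-step path.

No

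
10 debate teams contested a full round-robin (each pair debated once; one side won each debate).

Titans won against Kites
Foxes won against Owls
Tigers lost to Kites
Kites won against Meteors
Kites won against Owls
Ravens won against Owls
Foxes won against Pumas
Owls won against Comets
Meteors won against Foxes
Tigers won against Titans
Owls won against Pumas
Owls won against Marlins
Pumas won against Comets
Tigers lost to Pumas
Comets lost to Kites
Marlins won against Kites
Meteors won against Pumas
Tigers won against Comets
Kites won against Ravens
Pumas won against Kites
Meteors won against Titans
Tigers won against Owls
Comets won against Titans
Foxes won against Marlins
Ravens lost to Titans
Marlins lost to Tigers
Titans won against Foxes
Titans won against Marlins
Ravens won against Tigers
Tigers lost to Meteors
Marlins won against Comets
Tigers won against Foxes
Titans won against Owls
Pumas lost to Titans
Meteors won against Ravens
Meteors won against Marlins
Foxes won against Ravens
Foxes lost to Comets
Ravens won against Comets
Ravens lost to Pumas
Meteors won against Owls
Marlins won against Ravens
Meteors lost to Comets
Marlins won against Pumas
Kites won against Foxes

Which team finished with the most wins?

Win totals: Meteors 7, Pumas 4, Tigers 5, Comets 3, Kites 6, Ravens 3, Owls 3, Marlins 4, Titans 6, Foxes 4.
Meteors leads with 7 wins (next highest: 6).

Meteors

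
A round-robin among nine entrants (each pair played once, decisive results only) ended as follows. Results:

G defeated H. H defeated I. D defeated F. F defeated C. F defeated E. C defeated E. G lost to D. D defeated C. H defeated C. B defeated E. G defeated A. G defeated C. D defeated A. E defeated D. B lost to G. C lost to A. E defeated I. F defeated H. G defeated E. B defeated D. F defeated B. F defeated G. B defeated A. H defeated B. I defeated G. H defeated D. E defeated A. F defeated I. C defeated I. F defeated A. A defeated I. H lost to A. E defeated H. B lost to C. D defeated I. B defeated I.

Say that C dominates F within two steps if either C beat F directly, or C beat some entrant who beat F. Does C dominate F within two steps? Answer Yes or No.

C did not beat F directly.
C beat B, E, I, but each of them lost to F. No two-step path.

No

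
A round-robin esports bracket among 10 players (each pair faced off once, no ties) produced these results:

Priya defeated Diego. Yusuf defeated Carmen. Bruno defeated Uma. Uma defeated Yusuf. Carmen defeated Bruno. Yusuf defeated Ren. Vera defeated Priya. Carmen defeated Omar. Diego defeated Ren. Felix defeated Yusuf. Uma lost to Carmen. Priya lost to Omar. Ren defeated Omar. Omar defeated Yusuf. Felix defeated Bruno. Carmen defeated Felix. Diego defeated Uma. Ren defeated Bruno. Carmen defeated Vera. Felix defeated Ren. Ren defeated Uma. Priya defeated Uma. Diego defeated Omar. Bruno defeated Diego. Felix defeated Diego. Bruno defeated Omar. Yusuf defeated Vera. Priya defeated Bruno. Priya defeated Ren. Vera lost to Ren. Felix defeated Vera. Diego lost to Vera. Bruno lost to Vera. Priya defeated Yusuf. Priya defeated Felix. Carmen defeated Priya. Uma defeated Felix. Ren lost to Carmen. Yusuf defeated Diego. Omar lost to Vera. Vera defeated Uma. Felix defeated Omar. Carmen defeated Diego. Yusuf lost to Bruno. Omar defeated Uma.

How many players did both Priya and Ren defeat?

2

Priya beat: Felix, Bruno, Diego, Uma, Ren, Yusuf.
Ren beat: Omar, Bruno, Uma, Vera.
Both beat: Bruno, Uma — 2.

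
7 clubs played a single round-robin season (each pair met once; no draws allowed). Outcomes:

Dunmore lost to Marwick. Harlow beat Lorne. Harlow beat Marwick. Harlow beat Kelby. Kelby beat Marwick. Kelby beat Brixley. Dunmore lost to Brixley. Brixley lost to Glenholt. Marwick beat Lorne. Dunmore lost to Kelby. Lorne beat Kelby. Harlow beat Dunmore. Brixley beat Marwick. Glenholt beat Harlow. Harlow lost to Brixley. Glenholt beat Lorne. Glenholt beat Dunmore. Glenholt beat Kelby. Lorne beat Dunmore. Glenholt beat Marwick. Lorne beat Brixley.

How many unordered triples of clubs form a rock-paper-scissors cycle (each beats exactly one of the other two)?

Win totals: Dunmore 0, Glenholt 6, Kelby 3, Harlow 4, Marwick 2, Brixley 3, Lorne 3.
A club with w wins dominates both others in C(w,2) triples; summing gives 0 + 15 + 3 + 6 + 1 + 3 + 3 = 31 transitive triples.
Total triples C(7,3) = 35, so cyclic triples = 35 − 31 = 4.

4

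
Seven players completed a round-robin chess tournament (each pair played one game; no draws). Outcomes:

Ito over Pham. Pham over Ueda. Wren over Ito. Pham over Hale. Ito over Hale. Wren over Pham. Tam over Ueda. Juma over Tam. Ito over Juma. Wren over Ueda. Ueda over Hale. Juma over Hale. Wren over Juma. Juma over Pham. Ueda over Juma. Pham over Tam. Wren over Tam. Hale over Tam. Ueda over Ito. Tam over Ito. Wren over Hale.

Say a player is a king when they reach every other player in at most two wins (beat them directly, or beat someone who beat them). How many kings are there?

Ueda cannot reach Wren in two steps.
Tam cannot reach Wren in two steps.
Wren reaches everyone (king).
Ito cannot reach Wren in two steps.
Pham cannot reach Wren in two steps.
Juma cannot reach Wren in two steps.
Hale cannot reach Wren, Pham, Juma in two steps.
Kings: Wren — 1.

1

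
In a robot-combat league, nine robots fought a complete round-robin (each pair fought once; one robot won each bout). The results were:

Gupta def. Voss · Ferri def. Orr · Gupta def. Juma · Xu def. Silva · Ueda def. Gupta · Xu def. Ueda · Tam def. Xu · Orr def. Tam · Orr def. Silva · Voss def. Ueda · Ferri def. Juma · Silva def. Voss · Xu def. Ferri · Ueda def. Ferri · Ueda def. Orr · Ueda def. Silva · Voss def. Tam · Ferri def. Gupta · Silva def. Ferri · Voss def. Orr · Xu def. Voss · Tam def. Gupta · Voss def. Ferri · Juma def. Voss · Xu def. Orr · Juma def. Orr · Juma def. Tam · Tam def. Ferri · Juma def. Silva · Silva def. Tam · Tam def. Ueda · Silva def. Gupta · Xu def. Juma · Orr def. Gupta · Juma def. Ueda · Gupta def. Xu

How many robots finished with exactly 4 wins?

Win totals: Voss 4, Ferri 3, Xu 6, Juma 5, Orr 3, Silva 4, Tam 4, Gupta 3, Ueda 4.
Exactly 4: Voss, Silva, Tam, Ueda — 4 robots.

4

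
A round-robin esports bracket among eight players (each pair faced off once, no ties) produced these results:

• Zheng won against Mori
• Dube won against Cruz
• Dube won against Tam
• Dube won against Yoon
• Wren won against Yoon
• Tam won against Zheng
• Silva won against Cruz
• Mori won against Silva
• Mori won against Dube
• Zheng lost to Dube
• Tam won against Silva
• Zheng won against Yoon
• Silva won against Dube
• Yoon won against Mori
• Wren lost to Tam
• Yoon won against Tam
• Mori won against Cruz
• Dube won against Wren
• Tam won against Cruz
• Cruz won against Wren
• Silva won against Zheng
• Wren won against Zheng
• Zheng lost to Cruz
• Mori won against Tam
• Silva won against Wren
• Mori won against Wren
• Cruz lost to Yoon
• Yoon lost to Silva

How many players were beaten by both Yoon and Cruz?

Yoon beat: Tam, Cruz, Mori.
Cruz beat: Wren, Zheng.
No one was beaten by both.

0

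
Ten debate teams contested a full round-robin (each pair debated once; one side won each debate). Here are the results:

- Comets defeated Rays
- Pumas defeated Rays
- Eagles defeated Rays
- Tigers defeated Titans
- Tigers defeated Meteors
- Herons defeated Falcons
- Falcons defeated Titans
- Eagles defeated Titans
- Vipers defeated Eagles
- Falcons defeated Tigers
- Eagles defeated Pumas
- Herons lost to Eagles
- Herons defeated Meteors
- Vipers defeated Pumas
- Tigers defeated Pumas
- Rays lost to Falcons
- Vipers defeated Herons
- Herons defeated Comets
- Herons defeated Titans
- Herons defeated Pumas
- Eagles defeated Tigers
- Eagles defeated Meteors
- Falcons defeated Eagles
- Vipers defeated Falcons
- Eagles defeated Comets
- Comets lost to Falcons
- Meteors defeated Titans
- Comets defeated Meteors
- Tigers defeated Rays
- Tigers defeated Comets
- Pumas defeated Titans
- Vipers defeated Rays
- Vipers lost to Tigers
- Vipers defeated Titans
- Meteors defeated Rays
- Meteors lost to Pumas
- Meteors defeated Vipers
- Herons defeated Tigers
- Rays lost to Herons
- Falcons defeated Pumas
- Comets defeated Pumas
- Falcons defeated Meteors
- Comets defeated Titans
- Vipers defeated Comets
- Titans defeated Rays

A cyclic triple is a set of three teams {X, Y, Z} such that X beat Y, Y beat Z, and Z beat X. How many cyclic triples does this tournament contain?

9

Win totals: Meteors 3, Comets 4, Falcons 7, Tigers 6, Titans 1, Vipers 7, Eagles 7, Pumas 3, Herons 7, Rays 0.
A team with w wins dominates both others in C(w,2) triples; summing gives 3 + 6 + 21 + 15 + 0 + 21 + 21 + 3 + 21 + 0 = 111 transitive triples.
Total triples C(10,3) = 120, so cyclic triples = 120 − 111 = 9.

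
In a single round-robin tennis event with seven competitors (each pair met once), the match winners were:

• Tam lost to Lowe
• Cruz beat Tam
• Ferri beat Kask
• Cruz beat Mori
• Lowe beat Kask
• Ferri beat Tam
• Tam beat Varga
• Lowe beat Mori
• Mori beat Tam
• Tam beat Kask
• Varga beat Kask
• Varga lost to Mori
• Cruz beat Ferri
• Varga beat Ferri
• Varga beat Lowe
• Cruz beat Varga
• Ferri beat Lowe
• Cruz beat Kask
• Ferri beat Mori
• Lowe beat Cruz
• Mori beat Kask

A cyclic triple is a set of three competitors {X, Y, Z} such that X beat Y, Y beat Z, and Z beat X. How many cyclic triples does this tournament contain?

6

Win totals: Tam 2, Kask 0, Cruz 5, Varga 3, Mori 3, Lowe 4, Ferri 4.
A competitor with w wins dominates both others in C(w,2) triples; summing gives 1 + 0 + 10 + 3 + 3 + 6 + 6 = 29 transitive triples.
Total triples C(7,3) = 35, so cyclic triples = 35 − 29 = 6.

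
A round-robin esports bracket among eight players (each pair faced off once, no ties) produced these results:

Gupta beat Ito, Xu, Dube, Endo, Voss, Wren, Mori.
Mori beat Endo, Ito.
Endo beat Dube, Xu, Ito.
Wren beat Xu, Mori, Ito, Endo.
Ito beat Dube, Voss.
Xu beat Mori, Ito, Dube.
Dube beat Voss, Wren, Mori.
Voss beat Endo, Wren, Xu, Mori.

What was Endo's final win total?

3

Endo's results: beat Ito, Dube, Xu; lost to Voss, Gupta, Wren, Mori.
That is 3 wins.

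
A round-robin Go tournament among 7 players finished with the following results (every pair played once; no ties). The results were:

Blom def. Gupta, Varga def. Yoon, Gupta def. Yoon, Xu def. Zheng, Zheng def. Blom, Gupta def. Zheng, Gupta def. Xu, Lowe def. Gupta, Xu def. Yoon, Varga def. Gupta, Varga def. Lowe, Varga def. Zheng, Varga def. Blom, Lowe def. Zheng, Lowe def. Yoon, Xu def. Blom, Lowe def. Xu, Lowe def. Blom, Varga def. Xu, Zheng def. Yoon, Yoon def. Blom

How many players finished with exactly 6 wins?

1

Win totals: Zheng 2, Varga 6, Lowe 5, Gupta 3, Yoon 1, Xu 3, Blom 1.
Exactly 6: Varga — 1 player.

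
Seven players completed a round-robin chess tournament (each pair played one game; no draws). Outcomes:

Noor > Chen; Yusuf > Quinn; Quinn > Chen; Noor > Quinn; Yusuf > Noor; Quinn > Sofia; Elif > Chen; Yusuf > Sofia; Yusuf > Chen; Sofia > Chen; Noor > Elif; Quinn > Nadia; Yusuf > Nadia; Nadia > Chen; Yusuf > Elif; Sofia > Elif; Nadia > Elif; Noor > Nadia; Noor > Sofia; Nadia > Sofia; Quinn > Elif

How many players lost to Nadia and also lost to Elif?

1

Nadia beat: Elif, Chen, Sofia.
Elif beat: Chen.
Both beat: Chen — 1.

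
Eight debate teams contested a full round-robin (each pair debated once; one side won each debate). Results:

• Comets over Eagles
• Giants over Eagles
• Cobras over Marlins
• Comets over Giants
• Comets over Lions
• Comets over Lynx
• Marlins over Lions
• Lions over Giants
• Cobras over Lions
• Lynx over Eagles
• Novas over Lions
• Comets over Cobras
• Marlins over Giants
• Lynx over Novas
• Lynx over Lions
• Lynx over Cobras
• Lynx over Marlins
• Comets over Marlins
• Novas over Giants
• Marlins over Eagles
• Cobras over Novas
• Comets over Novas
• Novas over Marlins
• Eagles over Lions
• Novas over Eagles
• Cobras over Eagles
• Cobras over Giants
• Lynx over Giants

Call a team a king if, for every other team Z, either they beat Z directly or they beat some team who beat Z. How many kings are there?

1

Cobras cannot reach Lynx, Comets in two steps.
Lynx cannot reach Comets in two steps.
Eagles cannot reach Cobras, Lynx, Marlins, Novas, Comets in two steps.
Marlins cannot reach Cobras, Lynx, Novas, Comets in two steps.
Novas cannot reach Cobras, Lynx, Comets in two steps.
Comets reaches everyone (king).
Giants cannot reach Cobras, Lynx, Marlins, Novas, Comets in two steps.
Lions cannot reach Cobras, Lynx, Marlins, Novas, Comets in two steps.
Kings: Comets — 1.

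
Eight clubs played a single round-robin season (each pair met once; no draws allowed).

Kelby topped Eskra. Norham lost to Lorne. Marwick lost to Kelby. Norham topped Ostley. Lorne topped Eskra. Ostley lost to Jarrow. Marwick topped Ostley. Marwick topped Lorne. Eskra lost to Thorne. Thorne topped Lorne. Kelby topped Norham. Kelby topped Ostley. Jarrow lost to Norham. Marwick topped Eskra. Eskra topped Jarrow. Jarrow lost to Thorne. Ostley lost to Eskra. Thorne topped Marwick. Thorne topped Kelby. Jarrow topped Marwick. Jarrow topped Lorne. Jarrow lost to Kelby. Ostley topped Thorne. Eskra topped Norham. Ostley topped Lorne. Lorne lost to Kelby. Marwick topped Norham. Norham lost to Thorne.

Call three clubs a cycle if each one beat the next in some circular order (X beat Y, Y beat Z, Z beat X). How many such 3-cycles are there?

11

Win totals: Eskra 3, Ostley 2, Thorne 6, Kelby 6, Marwick 4, Lorne 2, Norham 2, Jarrow 3.
A club with w wins dominates both others in C(w,2) triples; summing gives 3 + 1 + 15 + 15 + 6 + 1 + 1 + 3 = 45 transitive triples.
Total triples C(8,3) = 56, so cyclic triples = 56 − 45 = 11.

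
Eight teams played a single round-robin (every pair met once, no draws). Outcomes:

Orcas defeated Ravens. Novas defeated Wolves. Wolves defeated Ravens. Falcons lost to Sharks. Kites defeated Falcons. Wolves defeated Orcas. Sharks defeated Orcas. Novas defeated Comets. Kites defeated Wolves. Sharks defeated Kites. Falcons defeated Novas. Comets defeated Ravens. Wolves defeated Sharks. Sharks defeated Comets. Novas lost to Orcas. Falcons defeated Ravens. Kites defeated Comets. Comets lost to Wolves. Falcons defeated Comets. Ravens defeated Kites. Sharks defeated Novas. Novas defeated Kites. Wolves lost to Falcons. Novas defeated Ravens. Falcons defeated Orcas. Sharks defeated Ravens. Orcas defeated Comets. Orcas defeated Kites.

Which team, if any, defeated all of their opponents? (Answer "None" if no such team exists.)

None

Highest win total is Sharks with 6 (out of 7 possible).
Sharks lost to Wolves, so no team went undefeated.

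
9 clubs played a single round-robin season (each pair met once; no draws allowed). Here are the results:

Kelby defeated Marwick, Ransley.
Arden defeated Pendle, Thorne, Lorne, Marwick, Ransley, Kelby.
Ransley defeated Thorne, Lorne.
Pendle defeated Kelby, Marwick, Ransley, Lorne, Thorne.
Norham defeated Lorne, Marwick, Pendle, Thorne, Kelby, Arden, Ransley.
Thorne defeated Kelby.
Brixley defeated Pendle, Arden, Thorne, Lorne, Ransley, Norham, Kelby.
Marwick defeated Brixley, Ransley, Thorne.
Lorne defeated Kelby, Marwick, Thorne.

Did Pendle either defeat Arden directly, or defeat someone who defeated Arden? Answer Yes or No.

Pendle did not beat Arden directly.
Pendle beat Thorne, Ransley, Kelby, Lorne, Marwick, but each of them lost to Arden. No two-step path.

No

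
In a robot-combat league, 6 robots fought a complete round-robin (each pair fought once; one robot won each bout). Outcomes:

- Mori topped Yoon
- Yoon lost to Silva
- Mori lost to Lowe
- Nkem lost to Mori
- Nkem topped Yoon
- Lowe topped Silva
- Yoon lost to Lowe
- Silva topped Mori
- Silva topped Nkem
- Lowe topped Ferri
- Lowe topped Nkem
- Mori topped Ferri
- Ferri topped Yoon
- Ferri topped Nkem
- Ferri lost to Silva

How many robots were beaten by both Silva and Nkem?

Silva beat: Nkem, Mori, Yoon, Ferri.
Nkem beat: Yoon.
Both beat: Yoon — 1.

1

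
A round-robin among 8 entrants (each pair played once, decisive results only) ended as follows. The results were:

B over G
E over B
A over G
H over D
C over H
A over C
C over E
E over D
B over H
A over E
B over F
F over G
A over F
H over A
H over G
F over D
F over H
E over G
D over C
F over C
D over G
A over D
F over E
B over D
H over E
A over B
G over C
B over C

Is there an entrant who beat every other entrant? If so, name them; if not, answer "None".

Highest win total is A with 6 (out of 7 possible).
A lost to H, so no entrant went undefeated.

None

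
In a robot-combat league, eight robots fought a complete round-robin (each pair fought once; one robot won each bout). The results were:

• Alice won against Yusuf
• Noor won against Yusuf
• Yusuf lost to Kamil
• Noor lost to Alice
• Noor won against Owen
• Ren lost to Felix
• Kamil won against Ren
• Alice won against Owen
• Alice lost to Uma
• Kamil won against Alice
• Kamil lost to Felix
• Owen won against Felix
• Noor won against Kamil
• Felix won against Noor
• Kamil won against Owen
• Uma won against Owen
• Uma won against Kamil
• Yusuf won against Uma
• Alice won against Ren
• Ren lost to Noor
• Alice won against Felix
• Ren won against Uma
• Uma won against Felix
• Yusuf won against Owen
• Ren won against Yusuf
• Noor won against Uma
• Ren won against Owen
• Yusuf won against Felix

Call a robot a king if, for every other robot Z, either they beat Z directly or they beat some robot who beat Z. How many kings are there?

6

Yusuf reaches everyone (king).
Alice reaches everyone (king).
Ren cannot reach Noor in two steps.
Kamil reaches everyone (king).
Uma reaches everyone (king).
Felix reaches everyone (king).
Owen cannot reach Yusuf, Alice, Uma in two steps.
Noor reaches everyone (king).
Kings: Yusuf, Alice, Kamil, Uma, Felix, Noor — 6.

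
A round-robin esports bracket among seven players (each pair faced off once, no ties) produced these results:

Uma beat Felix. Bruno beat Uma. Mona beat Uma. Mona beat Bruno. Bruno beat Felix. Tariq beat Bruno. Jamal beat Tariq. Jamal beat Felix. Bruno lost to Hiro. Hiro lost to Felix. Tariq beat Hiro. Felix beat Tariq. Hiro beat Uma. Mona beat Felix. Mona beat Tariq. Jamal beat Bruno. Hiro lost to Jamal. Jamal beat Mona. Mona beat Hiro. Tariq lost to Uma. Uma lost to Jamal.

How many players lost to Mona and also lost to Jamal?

Mona beat: Uma, Tariq, Hiro, Bruno, Felix.
Jamal beat: Uma, Tariq, Hiro, Mona, Bruno, Felix.
Both beat: Uma, Tariq, Hiro, Bruno, Felix — 5.

5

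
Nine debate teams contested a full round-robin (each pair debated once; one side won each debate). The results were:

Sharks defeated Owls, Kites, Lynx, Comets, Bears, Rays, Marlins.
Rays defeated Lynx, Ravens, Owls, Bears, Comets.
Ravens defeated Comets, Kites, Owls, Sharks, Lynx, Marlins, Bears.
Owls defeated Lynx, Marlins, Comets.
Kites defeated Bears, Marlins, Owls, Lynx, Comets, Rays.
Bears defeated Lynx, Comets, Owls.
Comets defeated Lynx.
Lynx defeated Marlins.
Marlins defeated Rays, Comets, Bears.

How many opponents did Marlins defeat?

3

Marlins' results: beat Comets, Rays, Bears; lost to Kites, Owls, Lynx, Ravens, Sharks.
That is 3 wins.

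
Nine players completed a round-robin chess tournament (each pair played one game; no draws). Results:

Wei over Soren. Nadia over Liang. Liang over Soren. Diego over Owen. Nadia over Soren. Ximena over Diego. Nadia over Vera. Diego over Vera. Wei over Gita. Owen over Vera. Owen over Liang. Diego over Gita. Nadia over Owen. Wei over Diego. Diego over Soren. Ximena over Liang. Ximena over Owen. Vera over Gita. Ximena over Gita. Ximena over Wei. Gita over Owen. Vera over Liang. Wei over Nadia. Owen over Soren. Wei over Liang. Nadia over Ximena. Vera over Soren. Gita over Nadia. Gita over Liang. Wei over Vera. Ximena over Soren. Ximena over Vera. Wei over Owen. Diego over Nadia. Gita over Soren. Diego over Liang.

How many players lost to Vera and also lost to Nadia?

2

Vera beat: Soren, Liang, Gita.
Nadia beat: Soren, Vera, Owen, Liang, Ximena.
Both beat: Soren, Liang — 2.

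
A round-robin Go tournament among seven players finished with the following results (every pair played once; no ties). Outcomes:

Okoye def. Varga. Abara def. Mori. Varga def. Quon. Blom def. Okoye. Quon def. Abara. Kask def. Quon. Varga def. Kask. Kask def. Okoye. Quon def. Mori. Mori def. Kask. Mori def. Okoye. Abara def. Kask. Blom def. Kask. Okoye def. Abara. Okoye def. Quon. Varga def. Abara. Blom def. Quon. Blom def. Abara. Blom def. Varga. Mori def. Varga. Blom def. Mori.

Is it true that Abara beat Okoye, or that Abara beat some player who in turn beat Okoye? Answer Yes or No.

Yes

Abara did not beat Okoye directly.
Abara beat Mori, Kask. Of those, Mori beat Okoye.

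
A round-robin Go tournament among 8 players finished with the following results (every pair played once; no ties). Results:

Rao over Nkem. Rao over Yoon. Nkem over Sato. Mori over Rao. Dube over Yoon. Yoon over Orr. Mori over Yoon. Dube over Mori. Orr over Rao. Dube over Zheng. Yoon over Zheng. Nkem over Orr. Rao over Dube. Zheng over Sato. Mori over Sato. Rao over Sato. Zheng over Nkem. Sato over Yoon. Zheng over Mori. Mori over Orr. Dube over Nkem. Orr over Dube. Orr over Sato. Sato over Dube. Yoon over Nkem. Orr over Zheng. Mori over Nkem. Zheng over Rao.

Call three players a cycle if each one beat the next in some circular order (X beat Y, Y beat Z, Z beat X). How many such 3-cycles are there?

Win totals: Sato 2, Nkem 2, Rao 4, Yoon 3, Mori 5, Orr 4, Zheng 4, Dube 4.
A player with w wins dominates both others in C(w,2) triples; summing gives 1 + 1 + 6 + 3 + 10 + 6 + 6 + 6 = 39 transitive triples.
Total triples C(8,3) = 56, so cyclic triples = 56 − 39 = 17.

17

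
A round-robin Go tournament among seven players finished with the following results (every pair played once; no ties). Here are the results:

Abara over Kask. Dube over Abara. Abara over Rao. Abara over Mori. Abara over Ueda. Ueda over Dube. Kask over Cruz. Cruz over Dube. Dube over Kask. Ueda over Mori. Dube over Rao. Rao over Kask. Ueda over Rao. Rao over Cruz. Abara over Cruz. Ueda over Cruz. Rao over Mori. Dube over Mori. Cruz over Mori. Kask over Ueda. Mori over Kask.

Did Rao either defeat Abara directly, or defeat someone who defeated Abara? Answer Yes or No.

Rao did not beat Abara directly.
Rao beat Kask, Cruz, Mori, but each of them lost to Abara. No two-step path.

No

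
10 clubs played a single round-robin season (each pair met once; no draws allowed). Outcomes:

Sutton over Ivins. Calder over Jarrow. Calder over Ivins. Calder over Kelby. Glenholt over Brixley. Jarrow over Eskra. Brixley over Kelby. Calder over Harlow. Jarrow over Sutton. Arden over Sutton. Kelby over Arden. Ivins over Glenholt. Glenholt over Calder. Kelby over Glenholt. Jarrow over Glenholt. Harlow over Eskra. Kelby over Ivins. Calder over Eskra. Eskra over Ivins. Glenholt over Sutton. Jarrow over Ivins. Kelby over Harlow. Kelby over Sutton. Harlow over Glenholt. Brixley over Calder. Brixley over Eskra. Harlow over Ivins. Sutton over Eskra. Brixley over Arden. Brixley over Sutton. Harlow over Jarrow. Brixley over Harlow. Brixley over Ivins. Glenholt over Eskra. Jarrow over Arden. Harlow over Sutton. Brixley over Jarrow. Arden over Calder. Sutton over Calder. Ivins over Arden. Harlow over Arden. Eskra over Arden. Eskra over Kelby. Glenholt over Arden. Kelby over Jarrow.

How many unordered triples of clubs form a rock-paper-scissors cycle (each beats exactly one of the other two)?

Win totals: Harlow 6, Brixley 8, Jarrow 5, Eskra 3, Sutton 3, Glenholt 5, Kelby 6, Calder 5, Ivins 2, Arden 2.
A club with w wins dominates both others in C(w,2) triples; summing gives 15 + 28 + 10 + 3 + 3 + 10 + 15 + 10 + 1 + 1 = 96 transitive triples.
Total triples C(10,3) = 120, so cyclic triples = 120 − 96 = 24.

24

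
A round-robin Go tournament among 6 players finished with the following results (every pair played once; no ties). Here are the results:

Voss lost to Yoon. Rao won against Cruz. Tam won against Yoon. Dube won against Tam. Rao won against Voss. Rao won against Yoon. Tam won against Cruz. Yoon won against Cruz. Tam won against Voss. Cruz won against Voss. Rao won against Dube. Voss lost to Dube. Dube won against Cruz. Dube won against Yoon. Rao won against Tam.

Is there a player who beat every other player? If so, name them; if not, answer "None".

Rao has 5 wins out of 5 opponents — a perfect record.

Rao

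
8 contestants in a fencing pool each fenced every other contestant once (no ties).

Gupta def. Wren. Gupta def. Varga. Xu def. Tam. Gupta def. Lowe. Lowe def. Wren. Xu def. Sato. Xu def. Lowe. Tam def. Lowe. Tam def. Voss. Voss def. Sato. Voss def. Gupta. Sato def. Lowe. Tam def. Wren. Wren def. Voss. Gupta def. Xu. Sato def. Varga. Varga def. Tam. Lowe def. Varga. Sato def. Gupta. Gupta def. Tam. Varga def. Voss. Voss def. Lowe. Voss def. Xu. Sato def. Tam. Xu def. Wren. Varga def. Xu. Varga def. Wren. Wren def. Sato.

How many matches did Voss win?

Voss' results: beat Sato, Xu, Lowe, Gupta; lost to Wren, Varga, Tam.
That is 4 wins.

4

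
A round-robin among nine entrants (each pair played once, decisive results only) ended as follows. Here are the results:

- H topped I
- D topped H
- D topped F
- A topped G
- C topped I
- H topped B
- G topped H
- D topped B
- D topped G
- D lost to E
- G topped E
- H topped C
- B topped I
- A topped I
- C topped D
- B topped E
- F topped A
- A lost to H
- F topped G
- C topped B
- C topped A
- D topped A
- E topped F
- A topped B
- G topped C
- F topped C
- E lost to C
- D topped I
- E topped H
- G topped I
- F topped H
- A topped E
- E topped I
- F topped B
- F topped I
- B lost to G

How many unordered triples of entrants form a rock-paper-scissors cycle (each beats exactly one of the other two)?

15

Win totals: A 4, B 2, C 5, D 6, E 4, F 6, G 5, H 4, I 0.
An entrant with w wins dominates both others in C(w,2) triples; summing gives 6 + 1 + 10 + 15 + 6 + 15 + 10 + 6 + 0 = 69 transitive triples.
Total triples C(9,3) = 84, so cyclic triples = 84 − 69 = 15.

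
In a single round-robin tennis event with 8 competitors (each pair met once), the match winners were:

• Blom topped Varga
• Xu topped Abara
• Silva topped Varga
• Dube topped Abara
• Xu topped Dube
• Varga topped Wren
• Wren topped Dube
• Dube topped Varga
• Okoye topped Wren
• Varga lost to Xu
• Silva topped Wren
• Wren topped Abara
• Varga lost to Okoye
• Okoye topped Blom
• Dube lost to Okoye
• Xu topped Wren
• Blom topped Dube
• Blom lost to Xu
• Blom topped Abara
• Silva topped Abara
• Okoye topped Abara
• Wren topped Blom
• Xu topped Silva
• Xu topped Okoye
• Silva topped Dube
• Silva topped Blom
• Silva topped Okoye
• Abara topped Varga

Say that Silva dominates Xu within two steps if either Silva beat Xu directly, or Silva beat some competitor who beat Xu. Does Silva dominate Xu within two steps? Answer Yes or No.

No

Silva did not beat Xu directly.
Silva beat Blom, Dube, Abara, Wren, Varga, Okoye, but each of them lost to Xu. No two-step path.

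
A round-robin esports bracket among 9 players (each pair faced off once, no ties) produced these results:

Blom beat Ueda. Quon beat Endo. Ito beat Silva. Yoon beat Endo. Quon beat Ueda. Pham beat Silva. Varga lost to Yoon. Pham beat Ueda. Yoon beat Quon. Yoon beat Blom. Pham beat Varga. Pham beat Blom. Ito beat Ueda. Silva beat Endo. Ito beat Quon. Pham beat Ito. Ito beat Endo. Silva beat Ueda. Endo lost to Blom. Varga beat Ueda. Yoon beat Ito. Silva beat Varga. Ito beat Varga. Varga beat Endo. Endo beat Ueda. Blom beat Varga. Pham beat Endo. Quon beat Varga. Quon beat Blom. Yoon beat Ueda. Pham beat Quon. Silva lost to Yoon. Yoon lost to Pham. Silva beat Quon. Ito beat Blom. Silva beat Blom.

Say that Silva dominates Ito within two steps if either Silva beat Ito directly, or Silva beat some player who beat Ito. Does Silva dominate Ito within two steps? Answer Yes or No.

No

Silva did not beat Ito directly.
Silva beat Endo, Ueda, Blom, Varga, Quon, but each of them lost to Ito. No two-step path.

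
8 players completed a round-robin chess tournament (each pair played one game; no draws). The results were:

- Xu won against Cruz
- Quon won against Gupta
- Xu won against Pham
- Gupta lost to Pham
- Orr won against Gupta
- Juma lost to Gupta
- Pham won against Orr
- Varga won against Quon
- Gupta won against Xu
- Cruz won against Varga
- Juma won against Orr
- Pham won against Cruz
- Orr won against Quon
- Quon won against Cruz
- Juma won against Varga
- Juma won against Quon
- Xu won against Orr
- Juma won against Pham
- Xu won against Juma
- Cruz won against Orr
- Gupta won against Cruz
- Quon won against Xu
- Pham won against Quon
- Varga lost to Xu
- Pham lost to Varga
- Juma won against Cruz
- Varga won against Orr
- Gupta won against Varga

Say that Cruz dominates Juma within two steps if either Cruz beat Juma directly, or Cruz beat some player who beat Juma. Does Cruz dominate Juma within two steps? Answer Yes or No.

No

Cruz did not beat Juma directly.
Cruz beat Varga, Orr, but each of them lost to Juma. No two-step path.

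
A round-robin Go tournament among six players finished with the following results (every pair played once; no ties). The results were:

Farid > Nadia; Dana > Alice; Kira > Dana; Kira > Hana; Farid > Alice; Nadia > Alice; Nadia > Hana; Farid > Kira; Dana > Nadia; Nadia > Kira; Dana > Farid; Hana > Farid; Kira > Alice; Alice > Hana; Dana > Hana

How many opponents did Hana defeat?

Hana's results: beat Farid; lost to Dana, Kira, Alice, Nadia.
That is 1 win.

1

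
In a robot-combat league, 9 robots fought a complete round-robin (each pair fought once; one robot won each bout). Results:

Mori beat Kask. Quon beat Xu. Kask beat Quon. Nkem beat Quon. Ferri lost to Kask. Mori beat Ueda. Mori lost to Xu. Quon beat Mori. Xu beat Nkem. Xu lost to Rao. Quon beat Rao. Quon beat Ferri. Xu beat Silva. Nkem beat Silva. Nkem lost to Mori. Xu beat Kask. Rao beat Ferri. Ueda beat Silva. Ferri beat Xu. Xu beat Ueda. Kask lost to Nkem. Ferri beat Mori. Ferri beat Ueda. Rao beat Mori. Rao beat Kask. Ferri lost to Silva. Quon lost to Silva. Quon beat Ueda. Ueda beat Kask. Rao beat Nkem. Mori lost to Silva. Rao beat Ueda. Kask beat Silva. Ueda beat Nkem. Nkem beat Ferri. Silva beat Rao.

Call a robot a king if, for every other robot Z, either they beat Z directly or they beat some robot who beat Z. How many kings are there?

Quon reaches everyone (king).
Kask cannot reach Nkem in two steps.
Mori cannot reach Rao, Xu in two steps.
Rao reaches everyone (king).
Ueda cannot reach Xu in two steps.
Nkem reaches everyone (king).
Xu reaches everyone (king).
Ferri cannot reach Quon, Rao in two steps.
Silva reaches everyone (king).
Kings: Quon, Rao, Nkem, Xu, Silva — 5.

5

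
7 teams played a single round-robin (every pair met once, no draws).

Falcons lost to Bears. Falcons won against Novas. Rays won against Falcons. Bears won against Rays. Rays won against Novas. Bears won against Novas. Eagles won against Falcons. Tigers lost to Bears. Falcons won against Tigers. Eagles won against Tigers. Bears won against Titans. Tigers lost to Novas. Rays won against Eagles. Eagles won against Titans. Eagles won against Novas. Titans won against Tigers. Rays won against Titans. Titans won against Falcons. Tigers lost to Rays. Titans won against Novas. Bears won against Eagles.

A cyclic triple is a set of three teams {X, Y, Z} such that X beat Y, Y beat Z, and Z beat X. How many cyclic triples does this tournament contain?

0

Win totals: Titans 3, Tigers 0, Falcons 2, Bears 6, Novas 1, Rays 5, Eagles 4.
A team with w wins dominates both others in C(w,2) triples; summing gives 3 + 0 + 1 + 15 + 0 + 10 + 6 = 35 transitive triples.
Total triples C(7,3) = 35, so cyclic triples = 35 − 35 = 0.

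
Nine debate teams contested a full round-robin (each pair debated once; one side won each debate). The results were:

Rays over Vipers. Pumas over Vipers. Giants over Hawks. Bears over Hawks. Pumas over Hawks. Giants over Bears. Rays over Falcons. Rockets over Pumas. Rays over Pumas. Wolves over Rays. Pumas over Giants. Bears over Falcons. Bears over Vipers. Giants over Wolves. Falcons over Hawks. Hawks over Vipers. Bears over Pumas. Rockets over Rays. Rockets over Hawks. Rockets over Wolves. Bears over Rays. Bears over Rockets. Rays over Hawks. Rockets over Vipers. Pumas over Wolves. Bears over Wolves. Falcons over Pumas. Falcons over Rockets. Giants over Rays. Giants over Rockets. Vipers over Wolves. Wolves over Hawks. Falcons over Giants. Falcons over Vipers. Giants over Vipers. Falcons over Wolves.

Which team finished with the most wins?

Bears

Win totals: Hawks 1, Giants 6, Falcons 6, Rockets 5, Wolves 2, Vipers 1, Rays 4, Bears 7, Pumas 4.
Bears leads with 7 wins (next highest: 6).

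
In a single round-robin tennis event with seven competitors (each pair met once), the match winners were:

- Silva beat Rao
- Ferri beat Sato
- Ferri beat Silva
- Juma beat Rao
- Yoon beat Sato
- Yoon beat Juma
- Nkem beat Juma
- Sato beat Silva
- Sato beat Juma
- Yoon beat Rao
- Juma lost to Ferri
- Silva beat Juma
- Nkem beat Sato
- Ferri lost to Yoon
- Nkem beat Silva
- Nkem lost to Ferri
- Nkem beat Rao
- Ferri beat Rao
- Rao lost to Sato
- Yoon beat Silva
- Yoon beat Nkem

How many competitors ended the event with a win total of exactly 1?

Win totals: Yoon 6, Juma 1, Sato 3, Nkem 4, Rao 0, Ferri 5, Silva 2.
Exactly 1: Juma — 1 competitor.

1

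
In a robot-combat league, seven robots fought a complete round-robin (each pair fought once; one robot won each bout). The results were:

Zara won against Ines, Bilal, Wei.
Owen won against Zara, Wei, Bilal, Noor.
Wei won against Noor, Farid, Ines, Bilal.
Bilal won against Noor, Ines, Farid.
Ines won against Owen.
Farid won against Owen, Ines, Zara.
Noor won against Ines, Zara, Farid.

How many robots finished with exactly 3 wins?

4

Win totals: Noor 3, Ines 1, Zara 3, Wei 4, Farid 3, Owen 4, Bilal 3.
Exactly 3: Noor, Zara, Farid, Bilal — 4 robots.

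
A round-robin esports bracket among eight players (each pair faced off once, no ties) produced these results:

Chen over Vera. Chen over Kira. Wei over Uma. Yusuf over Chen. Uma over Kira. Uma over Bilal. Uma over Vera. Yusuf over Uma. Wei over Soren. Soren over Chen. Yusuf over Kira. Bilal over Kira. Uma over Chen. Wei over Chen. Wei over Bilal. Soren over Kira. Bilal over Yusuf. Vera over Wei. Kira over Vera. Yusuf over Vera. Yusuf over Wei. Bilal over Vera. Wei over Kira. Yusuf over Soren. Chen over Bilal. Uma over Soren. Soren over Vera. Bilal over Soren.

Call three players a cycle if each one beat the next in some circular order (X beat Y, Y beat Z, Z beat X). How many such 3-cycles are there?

9

Win totals: Yusuf 6, Vera 1, Wei 5, Kira 1, Uma 5, Chen 3, Bilal 4, Soren 3.
A player with w wins dominates both others in C(w,2) triples; summing gives 15 + 0 + 10 + 0 + 10 + 3 + 6 + 3 = 47 transitive triples.
Total triples C(8,3) = 56, so cyclic triples = 56 − 47 = 9.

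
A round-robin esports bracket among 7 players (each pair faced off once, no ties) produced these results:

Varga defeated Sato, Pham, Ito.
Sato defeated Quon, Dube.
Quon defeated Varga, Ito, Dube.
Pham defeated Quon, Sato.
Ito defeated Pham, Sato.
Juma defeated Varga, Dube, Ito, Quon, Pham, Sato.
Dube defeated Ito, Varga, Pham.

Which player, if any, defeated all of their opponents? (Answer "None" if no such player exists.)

Juma has 6 wins out of 6 opponents — a perfect record.

Juma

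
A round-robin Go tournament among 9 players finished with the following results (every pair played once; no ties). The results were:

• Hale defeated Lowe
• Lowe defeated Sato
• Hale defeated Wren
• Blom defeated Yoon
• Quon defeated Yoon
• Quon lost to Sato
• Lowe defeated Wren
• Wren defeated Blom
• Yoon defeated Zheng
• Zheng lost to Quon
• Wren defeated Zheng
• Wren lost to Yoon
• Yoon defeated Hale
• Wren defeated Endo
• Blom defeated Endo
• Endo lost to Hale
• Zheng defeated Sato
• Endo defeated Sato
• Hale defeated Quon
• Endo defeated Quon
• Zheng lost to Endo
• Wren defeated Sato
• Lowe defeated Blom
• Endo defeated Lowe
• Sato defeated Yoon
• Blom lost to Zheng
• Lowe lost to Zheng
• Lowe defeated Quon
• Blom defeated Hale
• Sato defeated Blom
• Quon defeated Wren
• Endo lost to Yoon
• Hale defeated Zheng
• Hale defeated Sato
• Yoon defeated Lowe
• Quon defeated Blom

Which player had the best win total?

Hale

Win totals: Blom 3, Wren 4, Sato 3, Yoon 5, Quon 4, Zheng 3, Lowe 4, Hale 6, Endo 4.
Hale leads with 6 wins (next highest: 5).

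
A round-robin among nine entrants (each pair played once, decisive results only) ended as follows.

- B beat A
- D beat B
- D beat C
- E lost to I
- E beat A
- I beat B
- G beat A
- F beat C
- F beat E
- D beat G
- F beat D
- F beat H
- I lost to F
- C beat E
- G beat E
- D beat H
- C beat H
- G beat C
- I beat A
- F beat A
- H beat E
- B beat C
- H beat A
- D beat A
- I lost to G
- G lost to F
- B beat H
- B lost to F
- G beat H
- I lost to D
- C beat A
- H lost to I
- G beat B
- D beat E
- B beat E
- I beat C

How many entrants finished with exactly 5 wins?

Win totals: A 0, B 4, C 3, D 7, E 1, F 8, G 6, H 2, I 5.
Exactly 5: I — 1 entrant.

1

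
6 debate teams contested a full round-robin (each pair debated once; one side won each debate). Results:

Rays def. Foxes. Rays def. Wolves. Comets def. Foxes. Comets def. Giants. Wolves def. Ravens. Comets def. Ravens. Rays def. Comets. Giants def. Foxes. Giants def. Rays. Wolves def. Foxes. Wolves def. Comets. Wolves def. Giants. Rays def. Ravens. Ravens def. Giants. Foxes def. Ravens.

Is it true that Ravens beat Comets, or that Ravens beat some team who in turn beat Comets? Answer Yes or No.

Ravens did not beat Comets directly.
Ravens beat Giants, but each of them lost to Comets. No two-step path.

No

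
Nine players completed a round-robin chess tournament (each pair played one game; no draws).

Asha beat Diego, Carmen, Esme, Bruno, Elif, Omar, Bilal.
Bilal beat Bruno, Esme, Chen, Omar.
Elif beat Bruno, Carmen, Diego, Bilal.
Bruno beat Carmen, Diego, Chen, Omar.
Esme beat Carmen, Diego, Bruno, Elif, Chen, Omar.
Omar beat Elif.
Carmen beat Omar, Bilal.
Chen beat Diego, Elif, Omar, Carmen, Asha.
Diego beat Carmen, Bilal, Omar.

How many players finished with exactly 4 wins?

3

Win totals: Elif 4, Omar 1, Bilal 4, Asha 7, Esme 6, Carmen 2, Diego 3, Bruno 4, Chen 5.
Exactly 4: Elif, Bilal, Bruno — 3 players.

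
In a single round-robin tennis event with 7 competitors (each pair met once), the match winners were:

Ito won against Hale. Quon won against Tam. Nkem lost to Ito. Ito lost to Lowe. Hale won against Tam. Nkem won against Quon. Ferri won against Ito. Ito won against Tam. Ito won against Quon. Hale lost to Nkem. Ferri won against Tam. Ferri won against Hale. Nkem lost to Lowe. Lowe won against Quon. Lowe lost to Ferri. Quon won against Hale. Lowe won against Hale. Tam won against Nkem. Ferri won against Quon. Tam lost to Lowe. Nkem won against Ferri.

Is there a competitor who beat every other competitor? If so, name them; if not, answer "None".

None

Highest win total is Lowe with 5 (out of 6 possible).
Lowe lost to Ferri, so no competitor went undefeated.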